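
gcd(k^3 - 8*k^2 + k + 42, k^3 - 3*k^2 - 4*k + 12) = k^2 - k - 6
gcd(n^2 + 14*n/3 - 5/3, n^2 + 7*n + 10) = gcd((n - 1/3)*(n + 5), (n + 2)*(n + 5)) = n + 5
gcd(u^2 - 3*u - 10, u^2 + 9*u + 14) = u + 2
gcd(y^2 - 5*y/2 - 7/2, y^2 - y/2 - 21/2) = y - 7/2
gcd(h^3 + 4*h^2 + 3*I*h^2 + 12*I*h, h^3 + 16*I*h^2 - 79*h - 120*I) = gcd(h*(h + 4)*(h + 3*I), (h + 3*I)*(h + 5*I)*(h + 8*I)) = h + 3*I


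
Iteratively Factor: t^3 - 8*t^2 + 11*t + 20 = (t - 5)*(t^2 - 3*t - 4) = (t - 5)*(t - 4)*(t + 1)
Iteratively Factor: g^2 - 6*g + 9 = (g - 3)*(g - 3)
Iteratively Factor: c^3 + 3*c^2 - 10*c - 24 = (c + 2)*(c^2 + c - 12) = (c - 3)*(c + 2)*(c + 4)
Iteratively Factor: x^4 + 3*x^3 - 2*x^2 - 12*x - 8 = (x - 2)*(x^3 + 5*x^2 + 8*x + 4) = (x - 2)*(x + 2)*(x^2 + 3*x + 2) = (x - 2)*(x + 1)*(x + 2)*(x + 2)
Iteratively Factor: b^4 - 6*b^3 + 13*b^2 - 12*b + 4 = (b - 1)*(b^3 - 5*b^2 + 8*b - 4) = (b - 2)*(b - 1)*(b^2 - 3*b + 2) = (b - 2)*(b - 1)^2*(b - 2)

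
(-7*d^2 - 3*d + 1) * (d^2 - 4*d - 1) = -7*d^4 + 25*d^3 + 20*d^2 - d - 1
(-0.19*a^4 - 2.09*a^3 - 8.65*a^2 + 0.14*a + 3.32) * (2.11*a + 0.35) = -0.4009*a^5 - 4.4764*a^4 - 18.983*a^3 - 2.7321*a^2 + 7.0542*a + 1.162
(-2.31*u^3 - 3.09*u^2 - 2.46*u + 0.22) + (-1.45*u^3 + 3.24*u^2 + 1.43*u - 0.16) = -3.76*u^3 + 0.15*u^2 - 1.03*u + 0.06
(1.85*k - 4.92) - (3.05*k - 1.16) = -1.2*k - 3.76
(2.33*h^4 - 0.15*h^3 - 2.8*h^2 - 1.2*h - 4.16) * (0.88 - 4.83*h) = -11.2539*h^5 + 2.7749*h^4 + 13.392*h^3 + 3.332*h^2 + 19.0368*h - 3.6608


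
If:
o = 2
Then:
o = 2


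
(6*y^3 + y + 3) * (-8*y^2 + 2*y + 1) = -48*y^5 + 12*y^4 - 2*y^3 - 22*y^2 + 7*y + 3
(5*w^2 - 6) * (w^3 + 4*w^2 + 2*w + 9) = 5*w^5 + 20*w^4 + 4*w^3 + 21*w^2 - 12*w - 54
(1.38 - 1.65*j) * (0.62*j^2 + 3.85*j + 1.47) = -1.023*j^3 - 5.4969*j^2 + 2.8875*j + 2.0286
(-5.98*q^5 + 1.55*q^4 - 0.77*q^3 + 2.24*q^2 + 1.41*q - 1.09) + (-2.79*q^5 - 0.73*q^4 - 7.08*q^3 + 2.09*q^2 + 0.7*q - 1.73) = -8.77*q^5 + 0.82*q^4 - 7.85*q^3 + 4.33*q^2 + 2.11*q - 2.82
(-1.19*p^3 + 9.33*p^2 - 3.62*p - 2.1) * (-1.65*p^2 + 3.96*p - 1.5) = 1.9635*p^5 - 20.1069*p^4 + 44.7048*p^3 - 24.8652*p^2 - 2.886*p + 3.15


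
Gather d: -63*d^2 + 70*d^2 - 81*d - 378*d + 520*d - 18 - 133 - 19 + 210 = 7*d^2 + 61*d + 40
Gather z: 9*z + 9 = 9*z + 9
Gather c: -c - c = -2*c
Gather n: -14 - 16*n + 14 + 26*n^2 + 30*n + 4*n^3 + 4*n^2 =4*n^3 + 30*n^2 + 14*n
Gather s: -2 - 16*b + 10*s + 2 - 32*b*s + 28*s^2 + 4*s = -16*b + 28*s^2 + s*(14 - 32*b)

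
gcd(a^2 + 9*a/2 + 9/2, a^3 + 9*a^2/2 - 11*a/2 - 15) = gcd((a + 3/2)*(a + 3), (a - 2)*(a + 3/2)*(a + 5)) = a + 3/2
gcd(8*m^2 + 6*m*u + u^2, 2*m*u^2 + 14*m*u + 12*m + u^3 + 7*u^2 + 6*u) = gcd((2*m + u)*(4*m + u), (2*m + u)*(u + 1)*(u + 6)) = 2*m + u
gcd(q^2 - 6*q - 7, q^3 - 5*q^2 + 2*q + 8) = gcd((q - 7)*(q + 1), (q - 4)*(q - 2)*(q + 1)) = q + 1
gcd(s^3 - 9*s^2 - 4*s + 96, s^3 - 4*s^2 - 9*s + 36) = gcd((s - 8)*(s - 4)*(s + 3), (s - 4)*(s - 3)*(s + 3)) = s^2 - s - 12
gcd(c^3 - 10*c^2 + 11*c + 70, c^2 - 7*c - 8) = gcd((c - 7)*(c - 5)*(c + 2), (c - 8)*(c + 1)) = 1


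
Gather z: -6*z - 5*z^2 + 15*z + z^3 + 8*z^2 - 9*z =z^3 + 3*z^2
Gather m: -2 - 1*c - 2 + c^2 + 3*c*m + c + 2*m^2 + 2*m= c^2 + 2*m^2 + m*(3*c + 2) - 4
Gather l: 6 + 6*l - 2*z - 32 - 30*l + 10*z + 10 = -24*l + 8*z - 16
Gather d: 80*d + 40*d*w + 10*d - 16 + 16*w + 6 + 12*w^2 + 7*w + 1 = d*(40*w + 90) + 12*w^2 + 23*w - 9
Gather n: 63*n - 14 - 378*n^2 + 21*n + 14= -378*n^2 + 84*n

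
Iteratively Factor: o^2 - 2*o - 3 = (o - 3)*(o + 1)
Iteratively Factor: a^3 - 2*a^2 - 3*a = (a + 1)*(a^2 - 3*a) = (a - 3)*(a + 1)*(a)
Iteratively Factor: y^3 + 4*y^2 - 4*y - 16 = (y + 2)*(y^2 + 2*y - 8) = (y - 2)*(y + 2)*(y + 4)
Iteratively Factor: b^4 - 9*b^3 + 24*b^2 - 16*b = (b - 4)*(b^3 - 5*b^2 + 4*b) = (b - 4)*(b - 1)*(b^2 - 4*b) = b*(b - 4)*(b - 1)*(b - 4)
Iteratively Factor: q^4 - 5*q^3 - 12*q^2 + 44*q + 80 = (q + 2)*(q^3 - 7*q^2 + 2*q + 40) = (q - 5)*(q + 2)*(q^2 - 2*q - 8) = (q - 5)*(q - 4)*(q + 2)*(q + 2)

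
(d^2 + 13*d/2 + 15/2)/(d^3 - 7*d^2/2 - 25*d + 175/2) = (2*d + 3)/(2*d^2 - 17*d + 35)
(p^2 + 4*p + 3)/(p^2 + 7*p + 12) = (p + 1)/(p + 4)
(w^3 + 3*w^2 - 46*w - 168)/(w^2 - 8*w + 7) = (w^2 + 10*w + 24)/(w - 1)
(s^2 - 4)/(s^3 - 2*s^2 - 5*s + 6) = (s - 2)/(s^2 - 4*s + 3)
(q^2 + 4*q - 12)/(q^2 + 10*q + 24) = (q - 2)/(q + 4)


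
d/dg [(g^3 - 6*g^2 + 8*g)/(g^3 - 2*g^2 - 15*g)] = 2*(2*g^2 - 23*g + 53)/(g^4 - 4*g^3 - 26*g^2 + 60*g + 225)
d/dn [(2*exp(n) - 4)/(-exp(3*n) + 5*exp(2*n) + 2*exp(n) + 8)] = 2*(-(exp(n) - 2)*(-3*exp(2*n) + 10*exp(n) + 2) - exp(3*n) + 5*exp(2*n) + 2*exp(n) + 8)*exp(n)/(-exp(3*n) + 5*exp(2*n) + 2*exp(n) + 8)^2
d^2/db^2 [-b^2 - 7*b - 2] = -2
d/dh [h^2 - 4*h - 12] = 2*h - 4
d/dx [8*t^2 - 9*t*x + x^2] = -9*t + 2*x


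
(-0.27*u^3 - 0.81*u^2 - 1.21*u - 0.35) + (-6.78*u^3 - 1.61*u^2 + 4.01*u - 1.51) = -7.05*u^3 - 2.42*u^2 + 2.8*u - 1.86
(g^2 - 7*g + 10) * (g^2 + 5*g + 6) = g^4 - 2*g^3 - 19*g^2 + 8*g + 60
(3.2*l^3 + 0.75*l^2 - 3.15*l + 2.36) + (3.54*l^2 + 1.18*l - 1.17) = 3.2*l^3 + 4.29*l^2 - 1.97*l + 1.19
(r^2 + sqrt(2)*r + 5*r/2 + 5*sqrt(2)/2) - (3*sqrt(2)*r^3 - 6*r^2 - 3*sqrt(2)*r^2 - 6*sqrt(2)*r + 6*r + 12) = -3*sqrt(2)*r^3 + 3*sqrt(2)*r^2 + 7*r^2 - 7*r/2 + 7*sqrt(2)*r - 12 + 5*sqrt(2)/2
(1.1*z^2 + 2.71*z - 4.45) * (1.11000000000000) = 1.221*z^2 + 3.0081*z - 4.9395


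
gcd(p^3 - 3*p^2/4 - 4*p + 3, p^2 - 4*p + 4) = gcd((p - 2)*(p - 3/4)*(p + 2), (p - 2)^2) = p - 2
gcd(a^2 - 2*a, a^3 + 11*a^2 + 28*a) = a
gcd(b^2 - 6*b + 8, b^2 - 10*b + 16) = b - 2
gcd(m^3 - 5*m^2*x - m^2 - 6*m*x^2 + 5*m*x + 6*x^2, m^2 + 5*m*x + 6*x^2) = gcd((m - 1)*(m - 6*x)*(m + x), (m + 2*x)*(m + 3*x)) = 1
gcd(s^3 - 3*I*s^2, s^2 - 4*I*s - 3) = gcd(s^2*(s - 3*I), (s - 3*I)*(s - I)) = s - 3*I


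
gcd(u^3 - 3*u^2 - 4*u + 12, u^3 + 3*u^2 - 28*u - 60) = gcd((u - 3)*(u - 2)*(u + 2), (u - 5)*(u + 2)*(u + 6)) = u + 2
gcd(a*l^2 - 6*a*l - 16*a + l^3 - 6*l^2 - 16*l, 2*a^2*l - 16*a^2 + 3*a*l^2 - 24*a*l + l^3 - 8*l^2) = a*l - 8*a + l^2 - 8*l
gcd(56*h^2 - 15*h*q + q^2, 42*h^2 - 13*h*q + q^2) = -7*h + q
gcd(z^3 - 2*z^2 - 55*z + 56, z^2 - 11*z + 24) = z - 8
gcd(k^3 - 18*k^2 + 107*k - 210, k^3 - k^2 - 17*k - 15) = k - 5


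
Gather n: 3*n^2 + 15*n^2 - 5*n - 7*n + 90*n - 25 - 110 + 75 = 18*n^2 + 78*n - 60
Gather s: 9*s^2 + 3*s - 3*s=9*s^2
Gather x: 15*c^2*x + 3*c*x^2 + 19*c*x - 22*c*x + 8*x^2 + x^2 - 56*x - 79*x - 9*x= x^2*(3*c + 9) + x*(15*c^2 - 3*c - 144)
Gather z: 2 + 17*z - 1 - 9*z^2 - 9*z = -9*z^2 + 8*z + 1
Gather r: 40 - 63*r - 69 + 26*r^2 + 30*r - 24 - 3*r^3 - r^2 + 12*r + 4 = -3*r^3 + 25*r^2 - 21*r - 49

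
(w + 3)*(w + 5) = w^2 + 8*w + 15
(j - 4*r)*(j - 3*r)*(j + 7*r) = j^3 - 37*j*r^2 + 84*r^3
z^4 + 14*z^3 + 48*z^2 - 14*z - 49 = (z - 1)*(z + 1)*(z + 7)^2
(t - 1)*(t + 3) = t^2 + 2*t - 3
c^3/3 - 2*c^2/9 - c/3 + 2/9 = (c/3 + 1/3)*(c - 1)*(c - 2/3)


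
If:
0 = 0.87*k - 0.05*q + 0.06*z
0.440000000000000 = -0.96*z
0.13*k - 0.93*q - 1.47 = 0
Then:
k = -0.06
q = -1.59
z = -0.46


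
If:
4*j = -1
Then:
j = -1/4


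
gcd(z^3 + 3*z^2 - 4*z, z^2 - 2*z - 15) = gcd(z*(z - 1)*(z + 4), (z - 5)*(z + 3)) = 1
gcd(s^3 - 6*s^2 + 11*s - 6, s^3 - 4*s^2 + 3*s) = s^2 - 4*s + 3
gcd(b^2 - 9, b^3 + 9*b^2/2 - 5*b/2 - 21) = b + 3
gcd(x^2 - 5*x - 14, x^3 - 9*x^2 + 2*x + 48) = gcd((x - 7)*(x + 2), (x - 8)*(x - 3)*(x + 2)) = x + 2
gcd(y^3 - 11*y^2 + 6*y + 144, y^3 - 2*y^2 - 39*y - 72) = y^2 - 5*y - 24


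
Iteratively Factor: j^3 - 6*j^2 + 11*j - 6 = (j - 1)*(j^2 - 5*j + 6) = (j - 2)*(j - 1)*(j - 3)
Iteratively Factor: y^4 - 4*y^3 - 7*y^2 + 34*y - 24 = (y - 2)*(y^3 - 2*y^2 - 11*y + 12) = (y - 4)*(y - 2)*(y^2 + 2*y - 3) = (y - 4)*(y - 2)*(y - 1)*(y + 3)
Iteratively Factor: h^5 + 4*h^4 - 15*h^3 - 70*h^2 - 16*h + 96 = (h + 4)*(h^4 - 15*h^2 - 10*h + 24) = (h + 2)*(h + 4)*(h^3 - 2*h^2 - 11*h + 12) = (h - 4)*(h + 2)*(h + 4)*(h^2 + 2*h - 3) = (h - 4)*(h + 2)*(h + 3)*(h + 4)*(h - 1)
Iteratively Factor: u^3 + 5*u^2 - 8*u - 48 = (u - 3)*(u^2 + 8*u + 16) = (u - 3)*(u + 4)*(u + 4)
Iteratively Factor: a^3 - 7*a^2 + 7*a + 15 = (a + 1)*(a^2 - 8*a + 15) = (a - 5)*(a + 1)*(a - 3)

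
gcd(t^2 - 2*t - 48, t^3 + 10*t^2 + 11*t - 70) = 1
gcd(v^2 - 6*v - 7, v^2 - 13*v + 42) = v - 7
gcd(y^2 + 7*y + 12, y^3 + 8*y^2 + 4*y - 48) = y + 4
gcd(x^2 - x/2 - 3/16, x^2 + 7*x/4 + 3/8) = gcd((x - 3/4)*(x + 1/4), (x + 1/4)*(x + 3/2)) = x + 1/4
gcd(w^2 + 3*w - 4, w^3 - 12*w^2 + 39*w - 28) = w - 1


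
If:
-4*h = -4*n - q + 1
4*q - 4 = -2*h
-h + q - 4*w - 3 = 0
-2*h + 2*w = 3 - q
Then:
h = -12/13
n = -27/26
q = 19/13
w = -2/13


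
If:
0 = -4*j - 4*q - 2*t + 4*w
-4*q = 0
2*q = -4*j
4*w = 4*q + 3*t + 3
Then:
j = 0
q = 0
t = -3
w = -3/2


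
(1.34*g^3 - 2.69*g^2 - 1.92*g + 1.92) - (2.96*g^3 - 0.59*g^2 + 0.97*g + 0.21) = -1.62*g^3 - 2.1*g^2 - 2.89*g + 1.71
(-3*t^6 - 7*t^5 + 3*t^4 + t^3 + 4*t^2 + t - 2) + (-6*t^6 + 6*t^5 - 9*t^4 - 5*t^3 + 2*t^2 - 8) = -9*t^6 - t^5 - 6*t^4 - 4*t^3 + 6*t^2 + t - 10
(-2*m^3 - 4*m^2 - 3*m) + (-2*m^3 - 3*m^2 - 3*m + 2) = -4*m^3 - 7*m^2 - 6*m + 2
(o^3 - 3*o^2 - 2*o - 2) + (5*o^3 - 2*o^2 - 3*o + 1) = 6*o^3 - 5*o^2 - 5*o - 1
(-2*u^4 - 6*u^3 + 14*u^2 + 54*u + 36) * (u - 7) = -2*u^5 + 8*u^4 + 56*u^3 - 44*u^2 - 342*u - 252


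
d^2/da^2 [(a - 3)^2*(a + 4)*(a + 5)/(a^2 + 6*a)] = 2*(a^6 + 18*a^5 + 108*a^4 + 219*a^3 + 540*a^2 + 3240*a + 6480)/(a^3*(a^3 + 18*a^2 + 108*a + 216))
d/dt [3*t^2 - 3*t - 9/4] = 6*t - 3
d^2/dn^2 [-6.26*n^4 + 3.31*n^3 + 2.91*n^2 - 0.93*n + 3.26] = -75.12*n^2 + 19.86*n + 5.82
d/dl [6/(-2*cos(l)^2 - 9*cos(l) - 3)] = -6*(4*cos(l) + 9)*sin(l)/(9*cos(l) + cos(2*l) + 4)^2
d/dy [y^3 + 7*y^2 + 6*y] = 3*y^2 + 14*y + 6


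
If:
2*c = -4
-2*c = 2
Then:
No Solution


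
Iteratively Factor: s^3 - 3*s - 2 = (s + 1)*(s^2 - s - 2) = (s - 2)*(s + 1)*(s + 1)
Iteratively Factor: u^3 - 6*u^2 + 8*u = (u)*(u^2 - 6*u + 8) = u*(u - 4)*(u - 2)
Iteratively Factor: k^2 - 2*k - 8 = (k + 2)*(k - 4)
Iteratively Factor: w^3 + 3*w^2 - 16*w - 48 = (w - 4)*(w^2 + 7*w + 12) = (w - 4)*(w + 3)*(w + 4)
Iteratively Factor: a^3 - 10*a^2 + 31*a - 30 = (a - 2)*(a^2 - 8*a + 15) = (a - 3)*(a - 2)*(a - 5)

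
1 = 1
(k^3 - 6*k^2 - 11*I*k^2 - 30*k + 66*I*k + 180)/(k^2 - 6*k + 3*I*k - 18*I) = (k^2 - 11*I*k - 30)/(k + 3*I)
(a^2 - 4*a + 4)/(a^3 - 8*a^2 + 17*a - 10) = (a - 2)/(a^2 - 6*a + 5)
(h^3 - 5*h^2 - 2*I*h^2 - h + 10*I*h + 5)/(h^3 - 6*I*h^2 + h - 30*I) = (h^3 - h^2*(5 + 2*I) + h*(-1 + 10*I) + 5)/(h^3 - 6*I*h^2 + h - 30*I)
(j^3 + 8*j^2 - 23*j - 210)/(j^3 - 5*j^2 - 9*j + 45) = (j^2 + 13*j + 42)/(j^2 - 9)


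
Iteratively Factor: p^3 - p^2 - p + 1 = (p + 1)*(p^2 - 2*p + 1) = (p - 1)*(p + 1)*(p - 1)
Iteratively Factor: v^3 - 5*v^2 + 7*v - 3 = (v - 3)*(v^2 - 2*v + 1) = (v - 3)*(v - 1)*(v - 1)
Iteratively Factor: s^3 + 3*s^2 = (s + 3)*(s^2) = s*(s + 3)*(s)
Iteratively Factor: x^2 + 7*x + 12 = (x + 3)*(x + 4)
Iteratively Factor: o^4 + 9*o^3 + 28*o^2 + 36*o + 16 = (o + 2)*(o^3 + 7*o^2 + 14*o + 8) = (o + 1)*(o + 2)*(o^2 + 6*o + 8) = (o + 1)*(o + 2)^2*(o + 4)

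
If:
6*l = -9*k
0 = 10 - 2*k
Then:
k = 5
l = -15/2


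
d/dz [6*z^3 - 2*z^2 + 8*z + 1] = 18*z^2 - 4*z + 8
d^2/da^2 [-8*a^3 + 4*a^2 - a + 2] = 8 - 48*a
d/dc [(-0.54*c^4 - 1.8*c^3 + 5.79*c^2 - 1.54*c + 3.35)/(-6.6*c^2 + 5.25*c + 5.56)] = (7.128*c^5 + 3.375*c^4 - 30.9096*c^3 - 9.79049999999999*c^2 + 108.6048*c - 26.1499)/(43.56*c^4 - 69.3*c^3 - 45.8295*c^2 + 58.38*c + 30.9136)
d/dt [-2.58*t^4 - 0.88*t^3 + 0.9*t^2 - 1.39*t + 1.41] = -10.32*t^3 - 2.64*t^2 + 1.8*t - 1.39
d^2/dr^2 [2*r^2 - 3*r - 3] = 4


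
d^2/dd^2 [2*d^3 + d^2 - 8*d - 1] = 12*d + 2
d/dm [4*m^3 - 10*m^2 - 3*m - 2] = 12*m^2 - 20*m - 3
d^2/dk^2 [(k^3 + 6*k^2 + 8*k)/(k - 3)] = 2*(k^3 - 9*k^2 + 27*k + 78)/(k^3 - 9*k^2 + 27*k - 27)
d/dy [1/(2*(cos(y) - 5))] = sin(y)/(2*(cos(y) - 5)^2)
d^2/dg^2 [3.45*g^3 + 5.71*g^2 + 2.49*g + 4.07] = 20.7*g + 11.42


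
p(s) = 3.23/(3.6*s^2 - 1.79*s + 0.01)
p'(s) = 3.23*(1.79 - 7.2*s)/(3.6*s^2 - 1.79*s + 0.01)^2 = (5.7817 - 23.256*s)/(3.6*s^2 - 1.79*s + 0.01)^2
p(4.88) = 0.04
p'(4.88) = -0.02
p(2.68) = 0.15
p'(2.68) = -0.13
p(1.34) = 0.79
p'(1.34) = -1.53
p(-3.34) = 0.07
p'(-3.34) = 0.04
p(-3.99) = 0.05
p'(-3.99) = 0.02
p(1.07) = 1.46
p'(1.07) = -3.89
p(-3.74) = 0.06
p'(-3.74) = 0.03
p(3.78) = 0.07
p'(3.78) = -0.04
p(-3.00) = 0.09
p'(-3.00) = 0.05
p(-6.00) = 0.02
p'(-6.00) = 0.01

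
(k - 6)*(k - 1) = k^2 - 7*k + 6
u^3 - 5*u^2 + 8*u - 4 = (u - 2)^2*(u - 1)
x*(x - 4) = x^2 - 4*x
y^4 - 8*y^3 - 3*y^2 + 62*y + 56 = (y - 7)*(y - 4)*(y + 1)*(y + 2)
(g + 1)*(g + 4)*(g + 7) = g^3 + 12*g^2 + 39*g + 28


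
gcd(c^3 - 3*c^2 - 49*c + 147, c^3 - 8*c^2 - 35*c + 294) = c - 7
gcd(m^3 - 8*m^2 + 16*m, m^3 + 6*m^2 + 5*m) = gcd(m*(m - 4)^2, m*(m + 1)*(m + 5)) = m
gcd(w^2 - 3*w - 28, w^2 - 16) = w + 4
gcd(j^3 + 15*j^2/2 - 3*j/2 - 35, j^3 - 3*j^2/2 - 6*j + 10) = j^2 + j/2 - 5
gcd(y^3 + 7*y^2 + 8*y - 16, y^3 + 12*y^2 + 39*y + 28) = y + 4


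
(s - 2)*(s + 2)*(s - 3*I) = s^3 - 3*I*s^2 - 4*s + 12*I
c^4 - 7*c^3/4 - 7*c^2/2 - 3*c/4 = c*(c - 3)*(c + 1/4)*(c + 1)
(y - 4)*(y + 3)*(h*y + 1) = h*y^3 - h*y^2 - 12*h*y + y^2 - y - 12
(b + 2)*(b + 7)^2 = b^3 + 16*b^2 + 77*b + 98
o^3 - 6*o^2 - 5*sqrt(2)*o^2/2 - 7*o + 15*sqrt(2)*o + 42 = (o - 6)*(o - 7*sqrt(2)/2)*(o + sqrt(2))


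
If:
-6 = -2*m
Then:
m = 3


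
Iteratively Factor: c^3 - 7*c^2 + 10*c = (c - 5)*(c^2 - 2*c) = (c - 5)*(c - 2)*(c)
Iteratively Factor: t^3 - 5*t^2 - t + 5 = (t - 5)*(t^2 - 1) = (t - 5)*(t - 1)*(t + 1)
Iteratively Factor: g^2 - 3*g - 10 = (g + 2)*(g - 5)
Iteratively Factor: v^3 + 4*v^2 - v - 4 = (v + 4)*(v^2 - 1) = (v - 1)*(v + 4)*(v + 1)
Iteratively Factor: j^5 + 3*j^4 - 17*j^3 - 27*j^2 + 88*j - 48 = (j - 1)*(j^4 + 4*j^3 - 13*j^2 - 40*j + 48) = (j - 1)*(j + 4)*(j^3 - 13*j + 12) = (j - 3)*(j - 1)*(j + 4)*(j^2 + 3*j - 4) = (j - 3)*(j - 1)*(j + 4)^2*(j - 1)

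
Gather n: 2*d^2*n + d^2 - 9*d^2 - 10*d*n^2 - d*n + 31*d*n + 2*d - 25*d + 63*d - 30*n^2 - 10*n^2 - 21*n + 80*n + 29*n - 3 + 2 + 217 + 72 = -8*d^2 + 40*d + n^2*(-10*d - 40) + n*(2*d^2 + 30*d + 88) + 288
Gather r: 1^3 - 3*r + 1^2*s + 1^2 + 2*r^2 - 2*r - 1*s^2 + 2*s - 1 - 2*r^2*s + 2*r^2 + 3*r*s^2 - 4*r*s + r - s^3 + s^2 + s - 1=r^2*(4 - 2*s) + r*(3*s^2 - 4*s - 4) - s^3 + 4*s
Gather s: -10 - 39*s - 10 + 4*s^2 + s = 4*s^2 - 38*s - 20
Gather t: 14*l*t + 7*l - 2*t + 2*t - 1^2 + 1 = 14*l*t + 7*l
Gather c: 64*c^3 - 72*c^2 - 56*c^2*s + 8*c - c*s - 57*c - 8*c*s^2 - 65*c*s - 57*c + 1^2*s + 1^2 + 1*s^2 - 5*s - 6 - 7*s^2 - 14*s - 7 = 64*c^3 + c^2*(-56*s - 72) + c*(-8*s^2 - 66*s - 106) - 6*s^2 - 18*s - 12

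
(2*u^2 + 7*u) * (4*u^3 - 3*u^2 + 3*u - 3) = 8*u^5 + 22*u^4 - 15*u^3 + 15*u^2 - 21*u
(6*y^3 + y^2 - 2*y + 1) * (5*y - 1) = 30*y^4 - y^3 - 11*y^2 + 7*y - 1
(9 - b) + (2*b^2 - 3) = 2*b^2 - b + 6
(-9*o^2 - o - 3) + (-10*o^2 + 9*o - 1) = -19*o^2 + 8*o - 4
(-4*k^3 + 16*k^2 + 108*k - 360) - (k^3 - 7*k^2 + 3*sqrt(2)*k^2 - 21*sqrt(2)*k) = -5*k^3 - 3*sqrt(2)*k^2 + 23*k^2 + 21*sqrt(2)*k + 108*k - 360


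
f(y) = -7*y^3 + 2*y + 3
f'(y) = 2 - 21*y^2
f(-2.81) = 152.70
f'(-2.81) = -163.82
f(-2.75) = 143.08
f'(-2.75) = -156.81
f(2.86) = -155.04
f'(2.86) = -169.77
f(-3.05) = 195.51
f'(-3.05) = -193.35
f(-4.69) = 715.75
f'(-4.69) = -459.92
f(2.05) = -53.21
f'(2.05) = -86.25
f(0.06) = 3.12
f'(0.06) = 1.92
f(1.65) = -25.14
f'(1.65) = -55.17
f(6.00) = -1497.00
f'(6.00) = -754.00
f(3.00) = -180.00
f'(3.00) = -187.00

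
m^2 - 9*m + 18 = (m - 6)*(m - 3)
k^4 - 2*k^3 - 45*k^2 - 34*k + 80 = (k - 8)*(k - 1)*(k + 2)*(k + 5)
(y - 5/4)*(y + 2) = y^2 + 3*y/4 - 5/2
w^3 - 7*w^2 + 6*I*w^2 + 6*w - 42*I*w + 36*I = (w - 6)*(w - 1)*(w + 6*I)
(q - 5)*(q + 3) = q^2 - 2*q - 15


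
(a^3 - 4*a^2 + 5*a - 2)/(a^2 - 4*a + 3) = (a^2 - 3*a + 2)/(a - 3)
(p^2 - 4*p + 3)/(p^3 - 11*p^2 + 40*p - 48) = (p - 1)/(p^2 - 8*p + 16)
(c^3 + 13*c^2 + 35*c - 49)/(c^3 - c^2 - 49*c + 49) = (c + 7)/(c - 7)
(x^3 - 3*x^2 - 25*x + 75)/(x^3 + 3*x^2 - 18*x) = (x^2 - 25)/(x*(x + 6))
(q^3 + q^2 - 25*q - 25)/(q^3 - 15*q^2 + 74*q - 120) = (q^2 + 6*q + 5)/(q^2 - 10*q + 24)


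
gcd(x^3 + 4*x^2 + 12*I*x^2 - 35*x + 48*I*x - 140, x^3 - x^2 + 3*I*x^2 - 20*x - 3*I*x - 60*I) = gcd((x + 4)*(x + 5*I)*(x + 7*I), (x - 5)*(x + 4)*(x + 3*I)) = x + 4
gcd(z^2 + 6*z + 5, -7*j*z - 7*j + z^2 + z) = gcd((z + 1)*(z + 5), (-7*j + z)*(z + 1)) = z + 1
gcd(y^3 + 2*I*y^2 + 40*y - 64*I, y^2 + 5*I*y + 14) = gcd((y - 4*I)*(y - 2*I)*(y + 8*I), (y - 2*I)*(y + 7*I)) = y - 2*I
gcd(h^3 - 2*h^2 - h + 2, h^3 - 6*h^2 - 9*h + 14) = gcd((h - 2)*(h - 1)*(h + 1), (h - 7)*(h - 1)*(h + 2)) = h - 1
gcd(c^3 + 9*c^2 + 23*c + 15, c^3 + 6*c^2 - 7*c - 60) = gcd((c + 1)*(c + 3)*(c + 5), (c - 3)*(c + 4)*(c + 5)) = c + 5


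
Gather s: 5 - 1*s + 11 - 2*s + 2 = 18 - 3*s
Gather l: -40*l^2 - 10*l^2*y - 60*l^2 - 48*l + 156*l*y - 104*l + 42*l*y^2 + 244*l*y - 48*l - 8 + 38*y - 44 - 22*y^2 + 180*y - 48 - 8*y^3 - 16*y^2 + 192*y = l^2*(-10*y - 100) + l*(42*y^2 + 400*y - 200) - 8*y^3 - 38*y^2 + 410*y - 100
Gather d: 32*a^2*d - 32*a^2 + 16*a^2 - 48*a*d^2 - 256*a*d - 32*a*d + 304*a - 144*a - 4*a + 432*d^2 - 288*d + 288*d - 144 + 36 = -16*a^2 + 156*a + d^2*(432 - 48*a) + d*(32*a^2 - 288*a) - 108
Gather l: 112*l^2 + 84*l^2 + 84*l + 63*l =196*l^2 + 147*l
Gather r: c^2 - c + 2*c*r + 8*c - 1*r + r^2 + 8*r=c^2 + 7*c + r^2 + r*(2*c + 7)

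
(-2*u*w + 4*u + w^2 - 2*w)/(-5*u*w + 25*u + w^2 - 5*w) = (2*u*w - 4*u - w^2 + 2*w)/(5*u*w - 25*u - w^2 + 5*w)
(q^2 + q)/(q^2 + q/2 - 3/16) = 16*q*(q + 1)/(16*q^2 + 8*q - 3)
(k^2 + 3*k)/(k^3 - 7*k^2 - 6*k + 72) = k/(k^2 - 10*k + 24)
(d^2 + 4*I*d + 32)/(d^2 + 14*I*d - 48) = (d - 4*I)/(d + 6*I)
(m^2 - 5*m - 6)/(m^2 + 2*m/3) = 3*(m^2 - 5*m - 6)/(m*(3*m + 2))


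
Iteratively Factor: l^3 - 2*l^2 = (l)*(l^2 - 2*l) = l*(l - 2)*(l)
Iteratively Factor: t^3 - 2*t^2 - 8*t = (t + 2)*(t^2 - 4*t) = (t - 4)*(t + 2)*(t)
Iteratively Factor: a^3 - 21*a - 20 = (a - 5)*(a^2 + 5*a + 4) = (a - 5)*(a + 1)*(a + 4)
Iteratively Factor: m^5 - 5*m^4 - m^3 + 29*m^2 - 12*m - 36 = (m + 1)*(m^4 - 6*m^3 + 5*m^2 + 24*m - 36) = (m - 3)*(m + 1)*(m^3 - 3*m^2 - 4*m + 12) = (m - 3)*(m + 1)*(m + 2)*(m^2 - 5*m + 6) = (m - 3)^2*(m + 1)*(m + 2)*(m - 2)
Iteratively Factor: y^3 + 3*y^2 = (y)*(y^2 + 3*y) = y*(y + 3)*(y)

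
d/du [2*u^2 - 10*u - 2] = 4*u - 10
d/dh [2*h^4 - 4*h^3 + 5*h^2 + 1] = 2*h*(4*h^2 - 6*h + 5)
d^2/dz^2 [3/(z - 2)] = 6/(z - 2)^3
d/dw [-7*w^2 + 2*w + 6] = 2 - 14*w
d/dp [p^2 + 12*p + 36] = 2*p + 12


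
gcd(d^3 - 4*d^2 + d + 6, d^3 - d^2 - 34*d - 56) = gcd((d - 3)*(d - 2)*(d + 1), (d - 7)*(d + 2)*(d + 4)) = 1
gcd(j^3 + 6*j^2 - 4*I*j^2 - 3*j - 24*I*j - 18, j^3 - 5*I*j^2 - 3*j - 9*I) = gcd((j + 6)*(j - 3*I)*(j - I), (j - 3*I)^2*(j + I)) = j - 3*I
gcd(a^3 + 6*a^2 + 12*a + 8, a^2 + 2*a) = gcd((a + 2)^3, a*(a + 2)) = a + 2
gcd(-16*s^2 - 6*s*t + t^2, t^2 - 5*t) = 1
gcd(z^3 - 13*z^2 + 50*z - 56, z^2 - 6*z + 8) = z^2 - 6*z + 8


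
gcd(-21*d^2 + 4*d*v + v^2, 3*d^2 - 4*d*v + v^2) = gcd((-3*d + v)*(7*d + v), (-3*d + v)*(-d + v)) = -3*d + v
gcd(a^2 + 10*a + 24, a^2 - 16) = a + 4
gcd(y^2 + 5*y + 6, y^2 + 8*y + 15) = y + 3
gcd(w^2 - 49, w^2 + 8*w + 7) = w + 7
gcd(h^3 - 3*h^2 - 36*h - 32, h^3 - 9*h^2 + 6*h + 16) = h^2 - 7*h - 8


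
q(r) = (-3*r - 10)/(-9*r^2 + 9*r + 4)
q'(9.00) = -0.00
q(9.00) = 0.06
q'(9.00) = -0.00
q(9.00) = 0.06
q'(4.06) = -0.09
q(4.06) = 0.21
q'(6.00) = -0.03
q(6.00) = 0.11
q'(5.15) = -0.04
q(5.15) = 0.14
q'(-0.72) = 3.79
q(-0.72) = 1.10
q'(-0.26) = 111.20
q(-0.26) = -8.77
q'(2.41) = -0.73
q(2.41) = 0.65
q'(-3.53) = 0.02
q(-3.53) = -0.00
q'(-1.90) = 0.16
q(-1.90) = 0.09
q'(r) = (-3*r - 10)*(18*r - 9)/(-9*r^2 + 9*r + 4)^2 - 3/(-9*r^2 + 9*r + 4) = 3*(-9*r^2 - 60*r + 26)/(81*r^4 - 162*r^3 + 9*r^2 + 72*r + 16)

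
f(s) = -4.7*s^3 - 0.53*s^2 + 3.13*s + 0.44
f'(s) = -14.1*s^2 - 1.06*s + 3.13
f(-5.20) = 630.69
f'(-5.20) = -372.62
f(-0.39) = -0.58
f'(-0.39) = 1.40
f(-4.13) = 309.56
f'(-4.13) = -232.99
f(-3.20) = 139.01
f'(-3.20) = -137.86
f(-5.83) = 895.51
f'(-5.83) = -469.93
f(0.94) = -0.99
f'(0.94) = -10.33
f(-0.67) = -0.48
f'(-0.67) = -2.49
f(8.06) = -2469.71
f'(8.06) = -921.40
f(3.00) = -121.84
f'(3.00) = -126.95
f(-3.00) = 113.18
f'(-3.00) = -120.59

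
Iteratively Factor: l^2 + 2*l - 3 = (l - 1)*(l + 3)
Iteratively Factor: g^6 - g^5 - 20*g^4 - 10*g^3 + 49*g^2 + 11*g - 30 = (g + 2)*(g^5 - 3*g^4 - 14*g^3 + 18*g^2 + 13*g - 15) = (g - 1)*(g + 2)*(g^4 - 2*g^3 - 16*g^2 + 2*g + 15) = (g - 1)*(g + 1)*(g + 2)*(g^3 - 3*g^2 - 13*g + 15) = (g - 1)^2*(g + 1)*(g + 2)*(g^2 - 2*g - 15) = (g - 5)*(g - 1)^2*(g + 1)*(g + 2)*(g + 3)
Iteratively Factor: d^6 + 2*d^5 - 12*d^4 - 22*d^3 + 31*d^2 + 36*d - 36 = (d - 1)*(d^5 + 3*d^4 - 9*d^3 - 31*d^2 + 36) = (d - 3)*(d - 1)*(d^4 + 6*d^3 + 9*d^2 - 4*d - 12) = (d - 3)*(d - 1)*(d + 3)*(d^3 + 3*d^2 - 4) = (d - 3)*(d - 1)*(d + 2)*(d + 3)*(d^2 + d - 2) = (d - 3)*(d - 1)*(d + 2)^2*(d + 3)*(d - 1)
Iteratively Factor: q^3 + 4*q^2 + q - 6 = (q + 3)*(q^2 + q - 2) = (q + 2)*(q + 3)*(q - 1)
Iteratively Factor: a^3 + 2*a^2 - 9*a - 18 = (a - 3)*(a^2 + 5*a + 6) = (a - 3)*(a + 3)*(a + 2)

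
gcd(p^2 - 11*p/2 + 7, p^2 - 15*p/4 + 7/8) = p - 7/2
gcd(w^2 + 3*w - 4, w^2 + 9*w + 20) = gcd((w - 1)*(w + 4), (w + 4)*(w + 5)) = w + 4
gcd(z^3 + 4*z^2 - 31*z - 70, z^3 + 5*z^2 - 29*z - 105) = z^2 + 2*z - 35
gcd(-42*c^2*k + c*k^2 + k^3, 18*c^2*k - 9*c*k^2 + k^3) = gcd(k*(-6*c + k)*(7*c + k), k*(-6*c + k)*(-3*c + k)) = 6*c*k - k^2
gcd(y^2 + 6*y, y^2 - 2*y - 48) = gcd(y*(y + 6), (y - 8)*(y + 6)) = y + 6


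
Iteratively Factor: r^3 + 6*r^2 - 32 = (r + 4)*(r^2 + 2*r - 8) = (r - 2)*(r + 4)*(r + 4)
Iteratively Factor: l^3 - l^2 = (l - 1)*(l^2) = l*(l - 1)*(l)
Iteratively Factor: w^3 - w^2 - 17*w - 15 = (w + 1)*(w^2 - 2*w - 15) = (w - 5)*(w + 1)*(w + 3)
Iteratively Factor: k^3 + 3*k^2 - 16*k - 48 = (k + 3)*(k^2 - 16) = (k - 4)*(k + 3)*(k + 4)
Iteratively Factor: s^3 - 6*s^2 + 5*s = (s)*(s^2 - 6*s + 5) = s*(s - 5)*(s - 1)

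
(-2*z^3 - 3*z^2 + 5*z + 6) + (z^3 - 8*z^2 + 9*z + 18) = -z^3 - 11*z^2 + 14*z + 24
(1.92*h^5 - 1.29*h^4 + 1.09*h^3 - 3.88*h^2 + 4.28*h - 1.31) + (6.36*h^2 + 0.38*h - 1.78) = 1.92*h^5 - 1.29*h^4 + 1.09*h^3 + 2.48*h^2 + 4.66*h - 3.09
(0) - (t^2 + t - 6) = -t^2 - t + 6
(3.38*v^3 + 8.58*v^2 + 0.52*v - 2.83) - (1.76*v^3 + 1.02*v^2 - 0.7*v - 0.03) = 1.62*v^3 + 7.56*v^2 + 1.22*v - 2.8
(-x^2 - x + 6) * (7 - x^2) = x^4 + x^3 - 13*x^2 - 7*x + 42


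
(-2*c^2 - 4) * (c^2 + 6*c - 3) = -2*c^4 - 12*c^3 + 2*c^2 - 24*c + 12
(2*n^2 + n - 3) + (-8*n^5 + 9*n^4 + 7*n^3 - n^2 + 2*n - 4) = -8*n^5 + 9*n^4 + 7*n^3 + n^2 + 3*n - 7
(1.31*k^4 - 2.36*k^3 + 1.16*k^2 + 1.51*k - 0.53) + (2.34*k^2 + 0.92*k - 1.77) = 1.31*k^4 - 2.36*k^3 + 3.5*k^2 + 2.43*k - 2.3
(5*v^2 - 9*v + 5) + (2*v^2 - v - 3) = 7*v^2 - 10*v + 2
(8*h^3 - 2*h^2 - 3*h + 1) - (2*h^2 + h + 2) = 8*h^3 - 4*h^2 - 4*h - 1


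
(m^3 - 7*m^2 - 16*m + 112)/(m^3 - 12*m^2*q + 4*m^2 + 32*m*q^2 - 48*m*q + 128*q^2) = (m^2 - 11*m + 28)/(m^2 - 12*m*q + 32*q^2)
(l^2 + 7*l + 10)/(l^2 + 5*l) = (l + 2)/l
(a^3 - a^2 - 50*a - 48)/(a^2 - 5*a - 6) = (a^2 - 2*a - 48)/(a - 6)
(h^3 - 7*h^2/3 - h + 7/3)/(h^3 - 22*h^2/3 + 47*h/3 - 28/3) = (h + 1)/(h - 4)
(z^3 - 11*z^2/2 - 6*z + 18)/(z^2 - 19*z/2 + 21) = (2*z^2 + z - 6)/(2*z - 7)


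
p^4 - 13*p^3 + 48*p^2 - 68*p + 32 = (p - 8)*(p - 2)^2*(p - 1)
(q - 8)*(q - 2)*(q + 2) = q^3 - 8*q^2 - 4*q + 32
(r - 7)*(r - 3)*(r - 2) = r^3 - 12*r^2 + 41*r - 42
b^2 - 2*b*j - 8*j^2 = (b - 4*j)*(b + 2*j)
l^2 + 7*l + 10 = (l + 2)*(l + 5)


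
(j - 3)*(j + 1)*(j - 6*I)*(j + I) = j^4 - 2*j^3 - 5*I*j^3 + 3*j^2 + 10*I*j^2 - 12*j + 15*I*j - 18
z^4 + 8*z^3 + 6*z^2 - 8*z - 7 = (z - 1)*(z + 1)^2*(z + 7)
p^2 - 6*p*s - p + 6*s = (p - 1)*(p - 6*s)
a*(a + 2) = a^2 + 2*a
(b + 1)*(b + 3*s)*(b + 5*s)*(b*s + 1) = b^4*s + 8*b^3*s^2 + b^3*s + b^3 + 15*b^2*s^3 + 8*b^2*s^2 + 8*b^2*s + b^2 + 15*b*s^3 + 15*b*s^2 + 8*b*s + 15*s^2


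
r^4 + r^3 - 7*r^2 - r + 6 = (r - 2)*(r - 1)*(r + 1)*(r + 3)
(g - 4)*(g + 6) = g^2 + 2*g - 24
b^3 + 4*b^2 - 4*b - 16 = (b - 2)*(b + 2)*(b + 4)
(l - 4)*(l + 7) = l^2 + 3*l - 28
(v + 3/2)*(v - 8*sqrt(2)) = v^2 - 8*sqrt(2)*v + 3*v/2 - 12*sqrt(2)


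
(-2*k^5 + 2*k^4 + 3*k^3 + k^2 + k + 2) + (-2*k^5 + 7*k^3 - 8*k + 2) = -4*k^5 + 2*k^4 + 10*k^3 + k^2 - 7*k + 4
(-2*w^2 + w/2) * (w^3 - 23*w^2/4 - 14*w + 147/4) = -2*w^5 + 12*w^4 + 201*w^3/8 - 161*w^2/2 + 147*w/8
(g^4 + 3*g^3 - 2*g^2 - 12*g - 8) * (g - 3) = g^5 - 11*g^3 - 6*g^2 + 28*g + 24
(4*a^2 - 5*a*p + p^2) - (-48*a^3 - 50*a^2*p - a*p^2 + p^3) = 48*a^3 + 50*a^2*p + 4*a^2 + a*p^2 - 5*a*p - p^3 + p^2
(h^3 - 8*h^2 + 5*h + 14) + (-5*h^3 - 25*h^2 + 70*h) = -4*h^3 - 33*h^2 + 75*h + 14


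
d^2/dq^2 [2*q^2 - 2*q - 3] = 4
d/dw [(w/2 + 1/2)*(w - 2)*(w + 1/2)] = 3*w^2/2 - w/2 - 5/4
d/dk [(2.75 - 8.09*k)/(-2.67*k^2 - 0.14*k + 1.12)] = (-21.6003*k^2 + 14.685*k - 8.6758)/(7.1289*k^4 + 0.7476*k^3 - 5.9612*k^2 - 0.3136*k + 1.2544)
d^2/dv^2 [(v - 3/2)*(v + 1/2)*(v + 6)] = 6*v + 10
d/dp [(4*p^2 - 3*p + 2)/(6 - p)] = 4*(-p^2 + 12*p - 4)/(p^2 - 12*p + 36)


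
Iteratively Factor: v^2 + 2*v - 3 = (v - 1)*(v + 3)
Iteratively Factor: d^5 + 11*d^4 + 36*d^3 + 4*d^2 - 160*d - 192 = (d + 2)*(d^4 + 9*d^3 + 18*d^2 - 32*d - 96) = (d + 2)*(d + 4)*(d^3 + 5*d^2 - 2*d - 24) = (d + 2)*(d + 3)*(d + 4)*(d^2 + 2*d - 8) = (d + 2)*(d + 3)*(d + 4)^2*(d - 2)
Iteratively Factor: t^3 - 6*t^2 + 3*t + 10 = (t + 1)*(t^2 - 7*t + 10) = (t - 2)*(t + 1)*(t - 5)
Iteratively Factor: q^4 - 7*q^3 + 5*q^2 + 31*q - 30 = (q - 1)*(q^3 - 6*q^2 - q + 30) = (q - 3)*(q - 1)*(q^2 - 3*q - 10) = (q - 5)*(q - 3)*(q - 1)*(q + 2)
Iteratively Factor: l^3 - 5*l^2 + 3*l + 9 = (l + 1)*(l^2 - 6*l + 9) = (l - 3)*(l + 1)*(l - 3)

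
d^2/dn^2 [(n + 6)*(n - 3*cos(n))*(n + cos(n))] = 2*n^2*cos(n) + 8*n*sin(n) + 12*n*cos(n) + 6*n*cos(2*n) + 6*n + 24*sin(n) + 6*sin(2*n) - 4*cos(n) + 36*cos(2*n) + 12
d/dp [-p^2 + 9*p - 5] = 9 - 2*p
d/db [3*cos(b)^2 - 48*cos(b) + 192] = 6*(8 - cos(b))*sin(b)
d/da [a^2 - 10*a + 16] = 2*a - 10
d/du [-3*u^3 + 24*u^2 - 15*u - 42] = -9*u^2 + 48*u - 15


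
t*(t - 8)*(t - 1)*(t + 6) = t^4 - 3*t^3 - 46*t^2 + 48*t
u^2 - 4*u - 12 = (u - 6)*(u + 2)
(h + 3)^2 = h^2 + 6*h + 9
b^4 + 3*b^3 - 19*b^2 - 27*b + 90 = (b - 3)*(b - 2)*(b + 3)*(b + 5)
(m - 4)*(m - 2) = m^2 - 6*m + 8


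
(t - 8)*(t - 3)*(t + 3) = t^3 - 8*t^2 - 9*t + 72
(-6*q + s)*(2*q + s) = -12*q^2 - 4*q*s + s^2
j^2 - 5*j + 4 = (j - 4)*(j - 1)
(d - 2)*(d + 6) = d^2 + 4*d - 12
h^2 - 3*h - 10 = (h - 5)*(h + 2)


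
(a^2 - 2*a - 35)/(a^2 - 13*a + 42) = (a + 5)/(a - 6)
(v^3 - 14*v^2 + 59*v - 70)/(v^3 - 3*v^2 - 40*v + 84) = (v - 5)/(v + 6)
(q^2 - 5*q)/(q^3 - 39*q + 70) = q/(q^2 + 5*q - 14)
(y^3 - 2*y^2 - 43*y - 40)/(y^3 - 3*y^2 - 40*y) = (y + 1)/y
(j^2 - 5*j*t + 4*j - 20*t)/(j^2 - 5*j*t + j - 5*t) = (j + 4)/(j + 1)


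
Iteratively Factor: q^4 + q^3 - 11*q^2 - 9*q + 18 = (q + 2)*(q^3 - q^2 - 9*q + 9) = (q - 1)*(q + 2)*(q^2 - 9) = (q - 1)*(q + 2)*(q + 3)*(q - 3)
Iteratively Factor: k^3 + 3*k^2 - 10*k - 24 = (k + 4)*(k^2 - k - 6) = (k - 3)*(k + 4)*(k + 2)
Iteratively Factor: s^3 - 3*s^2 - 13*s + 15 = (s + 3)*(s^2 - 6*s + 5) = (s - 1)*(s + 3)*(s - 5)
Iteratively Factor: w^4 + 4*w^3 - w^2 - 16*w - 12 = (w + 1)*(w^3 + 3*w^2 - 4*w - 12) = (w - 2)*(w + 1)*(w^2 + 5*w + 6) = (w - 2)*(w + 1)*(w + 2)*(w + 3)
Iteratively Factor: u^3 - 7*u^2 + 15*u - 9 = (u - 1)*(u^2 - 6*u + 9) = (u - 3)*(u - 1)*(u - 3)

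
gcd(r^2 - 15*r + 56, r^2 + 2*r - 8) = 1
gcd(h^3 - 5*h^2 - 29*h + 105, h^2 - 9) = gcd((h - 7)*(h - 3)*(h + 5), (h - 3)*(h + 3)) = h - 3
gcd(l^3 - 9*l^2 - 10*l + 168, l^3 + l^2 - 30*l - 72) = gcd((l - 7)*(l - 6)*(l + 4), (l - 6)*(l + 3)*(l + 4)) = l^2 - 2*l - 24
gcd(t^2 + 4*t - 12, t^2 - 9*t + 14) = t - 2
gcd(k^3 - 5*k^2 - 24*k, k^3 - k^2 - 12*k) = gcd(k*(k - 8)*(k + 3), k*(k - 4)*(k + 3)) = k^2 + 3*k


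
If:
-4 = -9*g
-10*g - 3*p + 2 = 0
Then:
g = 4/9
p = -22/27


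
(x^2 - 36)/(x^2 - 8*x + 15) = (x^2 - 36)/(x^2 - 8*x + 15)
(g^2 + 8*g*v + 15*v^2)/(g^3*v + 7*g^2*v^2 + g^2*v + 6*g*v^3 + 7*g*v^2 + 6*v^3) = (g^2 + 8*g*v + 15*v^2)/(v*(g^3 + 7*g^2*v + g^2 + 6*g*v^2 + 7*g*v + 6*v^2))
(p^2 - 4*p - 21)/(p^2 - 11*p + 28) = (p + 3)/(p - 4)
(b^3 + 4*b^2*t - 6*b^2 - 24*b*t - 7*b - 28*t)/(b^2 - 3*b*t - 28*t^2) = (-b^2 + 6*b + 7)/(-b + 7*t)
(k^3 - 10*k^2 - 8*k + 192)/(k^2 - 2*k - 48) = (k^2 - 2*k - 24)/(k + 6)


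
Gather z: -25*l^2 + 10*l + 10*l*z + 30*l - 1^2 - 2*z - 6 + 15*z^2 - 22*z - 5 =-25*l^2 + 40*l + 15*z^2 + z*(10*l - 24) - 12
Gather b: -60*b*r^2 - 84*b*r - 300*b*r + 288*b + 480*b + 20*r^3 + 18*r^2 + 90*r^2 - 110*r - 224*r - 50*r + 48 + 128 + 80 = b*(-60*r^2 - 384*r + 768) + 20*r^3 + 108*r^2 - 384*r + 256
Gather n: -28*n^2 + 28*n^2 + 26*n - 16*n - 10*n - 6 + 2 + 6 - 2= 0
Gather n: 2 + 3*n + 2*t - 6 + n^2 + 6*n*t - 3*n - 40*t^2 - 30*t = n^2 + 6*n*t - 40*t^2 - 28*t - 4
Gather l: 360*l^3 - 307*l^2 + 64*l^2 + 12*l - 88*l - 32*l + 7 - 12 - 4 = 360*l^3 - 243*l^2 - 108*l - 9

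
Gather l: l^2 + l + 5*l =l^2 + 6*l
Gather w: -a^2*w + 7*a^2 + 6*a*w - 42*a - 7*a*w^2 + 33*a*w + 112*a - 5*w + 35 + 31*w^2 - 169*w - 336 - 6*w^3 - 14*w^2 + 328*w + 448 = 7*a^2 + 70*a - 6*w^3 + w^2*(17 - 7*a) + w*(-a^2 + 39*a + 154) + 147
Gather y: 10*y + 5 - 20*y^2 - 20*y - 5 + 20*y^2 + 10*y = 0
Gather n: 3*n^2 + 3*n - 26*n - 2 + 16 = 3*n^2 - 23*n + 14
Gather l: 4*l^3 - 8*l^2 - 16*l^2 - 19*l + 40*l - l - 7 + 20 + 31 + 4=4*l^3 - 24*l^2 + 20*l + 48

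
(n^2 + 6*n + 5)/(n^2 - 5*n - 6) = (n + 5)/(n - 6)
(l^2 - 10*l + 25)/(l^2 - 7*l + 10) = (l - 5)/(l - 2)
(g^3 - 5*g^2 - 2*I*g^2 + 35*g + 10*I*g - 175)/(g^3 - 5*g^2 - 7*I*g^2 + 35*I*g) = (g + 5*I)/g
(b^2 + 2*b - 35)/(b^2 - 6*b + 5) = (b + 7)/(b - 1)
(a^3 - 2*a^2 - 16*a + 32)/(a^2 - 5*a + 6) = (a^2 - 16)/(a - 3)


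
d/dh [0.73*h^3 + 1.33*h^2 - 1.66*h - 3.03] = 2.19*h^2 + 2.66*h - 1.66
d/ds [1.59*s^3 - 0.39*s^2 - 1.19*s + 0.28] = 4.77*s^2 - 0.78*s - 1.19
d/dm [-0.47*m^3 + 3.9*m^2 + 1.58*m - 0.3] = -1.41*m^2 + 7.8*m + 1.58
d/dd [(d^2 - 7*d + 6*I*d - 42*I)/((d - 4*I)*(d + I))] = (d^2*(7 - 9*I) + d*(8 + 84*I) + 98 + 24*I)/(d^4 - 6*I*d^3 - d^2 - 24*I*d + 16)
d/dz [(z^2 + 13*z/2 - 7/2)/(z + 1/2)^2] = 2*(41 - 22*z)/(8*z^3 + 12*z^2 + 6*z + 1)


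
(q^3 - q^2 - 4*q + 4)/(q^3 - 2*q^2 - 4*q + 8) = (q - 1)/(q - 2)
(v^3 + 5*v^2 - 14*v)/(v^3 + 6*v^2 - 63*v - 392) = v*(v - 2)/(v^2 - v - 56)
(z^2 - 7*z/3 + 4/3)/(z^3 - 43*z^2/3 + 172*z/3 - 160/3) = (z - 1)/(z^2 - 13*z + 40)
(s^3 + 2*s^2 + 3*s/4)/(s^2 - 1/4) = s*(2*s + 3)/(2*s - 1)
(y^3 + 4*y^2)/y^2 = y + 4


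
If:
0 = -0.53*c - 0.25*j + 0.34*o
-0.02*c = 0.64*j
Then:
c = 0.651107121484141*o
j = -0.0203470975463794*o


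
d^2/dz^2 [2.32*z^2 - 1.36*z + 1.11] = 4.64000000000000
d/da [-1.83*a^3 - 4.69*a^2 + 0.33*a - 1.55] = -5.49*a^2 - 9.38*a + 0.33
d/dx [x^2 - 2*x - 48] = 2*x - 2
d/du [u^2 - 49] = 2*u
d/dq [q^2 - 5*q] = 2*q - 5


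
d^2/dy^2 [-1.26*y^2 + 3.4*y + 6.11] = -2.52000000000000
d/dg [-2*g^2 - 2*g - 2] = -4*g - 2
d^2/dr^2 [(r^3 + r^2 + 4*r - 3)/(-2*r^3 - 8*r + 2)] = (-r^6 + 24*r^4 - 7*r^3 + 24*r^2 + 6*r + 31)/(r^9 + 12*r^7 - 3*r^6 + 48*r^5 - 24*r^4 + 67*r^3 - 48*r^2 + 12*r - 1)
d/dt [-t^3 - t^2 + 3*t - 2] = -3*t^2 - 2*t + 3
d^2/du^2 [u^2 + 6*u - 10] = 2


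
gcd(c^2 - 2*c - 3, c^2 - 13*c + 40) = 1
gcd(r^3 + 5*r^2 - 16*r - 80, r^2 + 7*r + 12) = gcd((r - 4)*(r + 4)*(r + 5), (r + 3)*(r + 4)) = r + 4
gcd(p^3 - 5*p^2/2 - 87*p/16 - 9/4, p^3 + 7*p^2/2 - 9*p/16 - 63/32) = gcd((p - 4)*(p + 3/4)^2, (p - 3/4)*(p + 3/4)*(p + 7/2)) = p + 3/4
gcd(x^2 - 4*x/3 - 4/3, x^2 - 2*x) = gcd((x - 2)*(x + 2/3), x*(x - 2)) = x - 2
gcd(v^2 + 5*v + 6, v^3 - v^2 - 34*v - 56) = v + 2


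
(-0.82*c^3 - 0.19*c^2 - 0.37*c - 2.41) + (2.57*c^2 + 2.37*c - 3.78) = -0.82*c^3 + 2.38*c^2 + 2.0*c - 6.19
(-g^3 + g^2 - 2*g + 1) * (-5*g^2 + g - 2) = 5*g^5 - 6*g^4 + 13*g^3 - 9*g^2 + 5*g - 2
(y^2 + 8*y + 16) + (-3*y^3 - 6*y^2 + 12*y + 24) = -3*y^3 - 5*y^2 + 20*y + 40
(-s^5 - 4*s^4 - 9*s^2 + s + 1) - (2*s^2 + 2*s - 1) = -s^5 - 4*s^4 - 11*s^2 - s + 2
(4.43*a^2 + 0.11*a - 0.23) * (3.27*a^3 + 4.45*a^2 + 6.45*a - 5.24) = 14.4861*a^5 + 20.0732*a^4 + 28.3109*a^3 - 23.5272*a^2 - 2.0599*a + 1.2052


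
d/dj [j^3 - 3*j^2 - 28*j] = 3*j^2 - 6*j - 28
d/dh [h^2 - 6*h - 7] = 2*h - 6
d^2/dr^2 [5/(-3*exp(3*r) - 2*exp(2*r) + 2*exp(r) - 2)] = 5*(-2*(9*exp(2*r) + 4*exp(r) - 2)^2*exp(r) + (27*exp(2*r) + 8*exp(r) - 2)*(3*exp(3*r) + 2*exp(2*r) - 2*exp(r) + 2))*exp(r)/(3*exp(3*r) + 2*exp(2*r) - 2*exp(r) + 2)^3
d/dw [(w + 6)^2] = 2*w + 12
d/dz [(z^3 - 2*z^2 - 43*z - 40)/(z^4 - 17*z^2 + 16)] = (-z^4 + 6*z^3 + 101*z^2 - 48*z - 688)/(z^6 - 2*z^5 - 31*z^4 + 64*z^3 + 224*z^2 - 512*z + 256)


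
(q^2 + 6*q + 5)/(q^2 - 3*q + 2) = (q^2 + 6*q + 5)/(q^2 - 3*q + 2)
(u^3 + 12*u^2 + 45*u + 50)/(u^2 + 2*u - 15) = (u^2 + 7*u + 10)/(u - 3)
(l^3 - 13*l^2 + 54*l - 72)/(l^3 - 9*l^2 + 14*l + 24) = (l - 3)/(l + 1)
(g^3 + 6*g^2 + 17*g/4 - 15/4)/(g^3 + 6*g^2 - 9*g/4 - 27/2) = (2*g^2 + 9*g - 5)/(2*g^2 + 9*g - 18)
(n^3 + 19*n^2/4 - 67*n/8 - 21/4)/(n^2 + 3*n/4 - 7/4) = (8*n^3 + 38*n^2 - 67*n - 42)/(2*(4*n^2 + 3*n - 7))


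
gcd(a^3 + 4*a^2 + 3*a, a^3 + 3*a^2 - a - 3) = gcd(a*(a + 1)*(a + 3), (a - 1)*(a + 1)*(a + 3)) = a^2 + 4*a + 3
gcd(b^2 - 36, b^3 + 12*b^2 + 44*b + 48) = b + 6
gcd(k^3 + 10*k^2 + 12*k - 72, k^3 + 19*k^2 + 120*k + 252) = k^2 + 12*k + 36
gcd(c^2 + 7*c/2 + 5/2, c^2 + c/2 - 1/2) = c + 1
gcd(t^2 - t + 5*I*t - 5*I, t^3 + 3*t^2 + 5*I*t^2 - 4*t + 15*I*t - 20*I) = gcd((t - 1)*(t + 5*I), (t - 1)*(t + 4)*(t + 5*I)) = t^2 + t*(-1 + 5*I) - 5*I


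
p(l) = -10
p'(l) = 0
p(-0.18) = -10.00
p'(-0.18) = 0.00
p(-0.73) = -10.00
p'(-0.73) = 0.00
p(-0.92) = -10.00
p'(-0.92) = 0.00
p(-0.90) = -10.00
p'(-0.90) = 0.00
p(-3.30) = -10.00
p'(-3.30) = 0.00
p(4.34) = -10.00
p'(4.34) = 0.00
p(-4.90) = -10.00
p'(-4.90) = 0.00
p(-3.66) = -10.00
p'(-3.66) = 0.00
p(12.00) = -10.00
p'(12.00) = 0.00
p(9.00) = -10.00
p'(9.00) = 0.00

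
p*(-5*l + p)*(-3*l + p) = 15*l^2*p - 8*l*p^2 + p^3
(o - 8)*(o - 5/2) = o^2 - 21*o/2 + 20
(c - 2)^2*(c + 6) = c^3 + 2*c^2 - 20*c + 24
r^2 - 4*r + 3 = (r - 3)*(r - 1)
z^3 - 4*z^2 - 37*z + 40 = (z - 8)*(z - 1)*(z + 5)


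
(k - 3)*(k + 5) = k^2 + 2*k - 15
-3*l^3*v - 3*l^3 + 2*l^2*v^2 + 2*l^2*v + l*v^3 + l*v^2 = (-l + v)*(3*l + v)*(l*v + l)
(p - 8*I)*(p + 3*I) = p^2 - 5*I*p + 24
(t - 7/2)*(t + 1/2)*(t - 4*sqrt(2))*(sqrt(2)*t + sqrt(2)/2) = sqrt(2)*t^4 - 8*t^3 - 5*sqrt(2)*t^3/2 - 13*sqrt(2)*t^2/4 + 20*t^2 - 7*sqrt(2)*t/8 + 26*t + 7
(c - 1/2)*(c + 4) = c^2 + 7*c/2 - 2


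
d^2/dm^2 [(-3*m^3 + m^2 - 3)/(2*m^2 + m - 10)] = 2*(-65*m^3 + 114*m^2 - 918*m + 37)/(8*m^6 + 12*m^5 - 114*m^4 - 119*m^3 + 570*m^2 + 300*m - 1000)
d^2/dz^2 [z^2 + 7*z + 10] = 2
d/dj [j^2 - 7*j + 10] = 2*j - 7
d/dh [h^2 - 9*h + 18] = 2*h - 9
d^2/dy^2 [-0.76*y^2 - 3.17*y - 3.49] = -1.52000000000000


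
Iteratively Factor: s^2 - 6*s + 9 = (s - 3)*(s - 3)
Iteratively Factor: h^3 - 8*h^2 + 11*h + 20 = (h - 5)*(h^2 - 3*h - 4) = (h - 5)*(h - 4)*(h + 1)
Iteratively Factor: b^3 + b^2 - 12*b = (b)*(b^2 + b - 12) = b*(b - 3)*(b + 4)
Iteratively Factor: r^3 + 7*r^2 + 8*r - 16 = (r - 1)*(r^2 + 8*r + 16) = (r - 1)*(r + 4)*(r + 4)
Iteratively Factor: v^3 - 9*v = (v)*(v^2 - 9) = v*(v - 3)*(v + 3)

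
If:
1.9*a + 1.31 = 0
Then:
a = -0.69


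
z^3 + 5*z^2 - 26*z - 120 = (z - 5)*(z + 4)*(z + 6)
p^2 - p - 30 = (p - 6)*(p + 5)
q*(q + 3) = q^2 + 3*q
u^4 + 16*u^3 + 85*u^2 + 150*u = u*(u + 5)^2*(u + 6)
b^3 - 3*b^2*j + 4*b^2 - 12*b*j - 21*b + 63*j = (b - 3)*(b + 7)*(b - 3*j)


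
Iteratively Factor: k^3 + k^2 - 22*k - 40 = (k + 4)*(k^2 - 3*k - 10) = (k + 2)*(k + 4)*(k - 5)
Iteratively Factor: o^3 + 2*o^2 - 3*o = (o)*(o^2 + 2*o - 3) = o*(o - 1)*(o + 3)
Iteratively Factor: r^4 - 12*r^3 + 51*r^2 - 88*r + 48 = (r - 4)*(r^3 - 8*r^2 + 19*r - 12) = (r - 4)^2*(r^2 - 4*r + 3) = (r - 4)^2*(r - 1)*(r - 3)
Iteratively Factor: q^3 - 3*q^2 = (q - 3)*(q^2) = q*(q - 3)*(q)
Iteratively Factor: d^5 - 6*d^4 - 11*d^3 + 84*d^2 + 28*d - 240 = (d + 2)*(d^4 - 8*d^3 + 5*d^2 + 74*d - 120) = (d + 2)*(d + 3)*(d^3 - 11*d^2 + 38*d - 40) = (d - 5)*(d + 2)*(d + 3)*(d^2 - 6*d + 8) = (d - 5)*(d - 2)*(d + 2)*(d + 3)*(d - 4)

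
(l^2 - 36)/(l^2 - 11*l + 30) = (l + 6)/(l - 5)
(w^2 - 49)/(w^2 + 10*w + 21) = (w - 7)/(w + 3)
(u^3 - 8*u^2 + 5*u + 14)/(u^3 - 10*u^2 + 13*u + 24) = (u^2 - 9*u + 14)/(u^2 - 11*u + 24)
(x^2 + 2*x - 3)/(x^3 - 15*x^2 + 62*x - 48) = (x + 3)/(x^2 - 14*x + 48)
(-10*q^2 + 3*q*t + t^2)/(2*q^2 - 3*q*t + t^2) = (-5*q - t)/(q - t)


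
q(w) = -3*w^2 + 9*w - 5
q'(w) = 9 - 6*w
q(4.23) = -20.61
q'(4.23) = -16.38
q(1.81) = 1.46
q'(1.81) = -1.86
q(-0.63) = -11.86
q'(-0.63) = 12.78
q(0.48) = -1.37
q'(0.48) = 6.12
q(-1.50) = -25.25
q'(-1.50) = 18.00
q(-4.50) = -106.25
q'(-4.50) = 36.00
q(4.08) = -18.22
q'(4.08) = -15.48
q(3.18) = -6.72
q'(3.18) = -10.08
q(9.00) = -167.00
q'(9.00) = -45.00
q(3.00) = -5.00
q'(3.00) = -9.00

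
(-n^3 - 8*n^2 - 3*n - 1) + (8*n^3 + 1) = 7*n^3 - 8*n^2 - 3*n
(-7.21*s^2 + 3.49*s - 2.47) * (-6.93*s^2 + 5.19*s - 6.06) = 49.9653*s^4 - 61.6056*s^3 + 78.9228*s^2 - 33.9687*s + 14.9682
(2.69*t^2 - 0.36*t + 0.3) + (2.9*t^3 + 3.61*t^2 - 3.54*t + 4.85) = 2.9*t^3 + 6.3*t^2 - 3.9*t + 5.15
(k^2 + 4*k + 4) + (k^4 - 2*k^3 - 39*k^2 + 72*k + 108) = k^4 - 2*k^3 - 38*k^2 + 76*k + 112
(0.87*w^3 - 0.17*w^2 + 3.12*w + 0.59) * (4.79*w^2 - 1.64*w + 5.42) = 4.1673*w^5 - 2.2411*w^4 + 19.939*w^3 - 3.2121*w^2 + 15.9428*w + 3.1978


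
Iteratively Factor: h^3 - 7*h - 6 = (h - 3)*(h^2 + 3*h + 2) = (h - 3)*(h + 1)*(h + 2)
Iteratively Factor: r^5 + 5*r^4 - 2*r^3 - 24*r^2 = (r - 2)*(r^4 + 7*r^3 + 12*r^2) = r*(r - 2)*(r^3 + 7*r^2 + 12*r) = r*(r - 2)*(r + 4)*(r^2 + 3*r) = r^2*(r - 2)*(r + 4)*(r + 3)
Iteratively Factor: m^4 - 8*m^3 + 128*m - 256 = (m - 4)*(m^3 - 4*m^2 - 16*m + 64) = (m - 4)^2*(m^2 - 16) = (m - 4)^3*(m + 4)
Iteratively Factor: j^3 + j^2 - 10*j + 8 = (j + 4)*(j^2 - 3*j + 2) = (j - 1)*(j + 4)*(j - 2)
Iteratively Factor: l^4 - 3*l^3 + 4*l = (l - 2)*(l^3 - l^2 - 2*l) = (l - 2)^2*(l^2 + l) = l*(l - 2)^2*(l + 1)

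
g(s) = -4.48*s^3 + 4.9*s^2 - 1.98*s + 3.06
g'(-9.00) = -1178.82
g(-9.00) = 3683.70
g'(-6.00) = -544.62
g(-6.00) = 1159.02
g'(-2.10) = -81.83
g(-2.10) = 70.32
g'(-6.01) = -546.33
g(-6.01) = 1164.47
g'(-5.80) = -510.94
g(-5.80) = 1053.48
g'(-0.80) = -18.42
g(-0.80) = 10.07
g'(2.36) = -53.71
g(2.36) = -33.21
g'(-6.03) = -549.76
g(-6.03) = 1175.44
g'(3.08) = -99.29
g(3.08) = -87.45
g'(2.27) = -48.99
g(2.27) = -28.59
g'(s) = -13.44*s^2 + 9.8*s - 1.98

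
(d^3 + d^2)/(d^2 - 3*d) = d*(d + 1)/(d - 3)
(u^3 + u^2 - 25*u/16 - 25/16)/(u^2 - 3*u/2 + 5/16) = (4*u^2 + 9*u + 5)/(4*u - 1)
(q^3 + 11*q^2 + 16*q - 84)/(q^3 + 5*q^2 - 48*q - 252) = (q^2 + 5*q - 14)/(q^2 - q - 42)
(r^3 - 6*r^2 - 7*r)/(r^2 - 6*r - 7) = r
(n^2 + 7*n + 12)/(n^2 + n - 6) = (n + 4)/(n - 2)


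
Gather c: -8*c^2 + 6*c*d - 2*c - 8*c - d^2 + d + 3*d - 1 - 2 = -8*c^2 + c*(6*d - 10) - d^2 + 4*d - 3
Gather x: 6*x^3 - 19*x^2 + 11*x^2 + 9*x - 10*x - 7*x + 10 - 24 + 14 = 6*x^3 - 8*x^2 - 8*x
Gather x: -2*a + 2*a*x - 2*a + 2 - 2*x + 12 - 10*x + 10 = -4*a + x*(2*a - 12) + 24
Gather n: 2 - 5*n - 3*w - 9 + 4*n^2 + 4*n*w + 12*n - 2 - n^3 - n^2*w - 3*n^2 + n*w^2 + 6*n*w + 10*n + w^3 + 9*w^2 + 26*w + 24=-n^3 + n^2*(1 - w) + n*(w^2 + 10*w + 17) + w^3 + 9*w^2 + 23*w + 15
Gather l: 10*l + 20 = 10*l + 20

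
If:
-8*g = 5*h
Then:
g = -5*h/8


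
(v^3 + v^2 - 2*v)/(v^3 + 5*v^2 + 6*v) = (v - 1)/(v + 3)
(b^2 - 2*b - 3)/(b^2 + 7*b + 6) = (b - 3)/(b + 6)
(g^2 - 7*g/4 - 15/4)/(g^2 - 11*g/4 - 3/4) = (4*g + 5)/(4*g + 1)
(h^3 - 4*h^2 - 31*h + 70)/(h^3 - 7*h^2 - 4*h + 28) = (h + 5)/(h + 2)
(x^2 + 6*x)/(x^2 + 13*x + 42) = x/(x + 7)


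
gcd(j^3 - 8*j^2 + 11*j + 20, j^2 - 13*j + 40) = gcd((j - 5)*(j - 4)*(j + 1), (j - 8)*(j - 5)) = j - 5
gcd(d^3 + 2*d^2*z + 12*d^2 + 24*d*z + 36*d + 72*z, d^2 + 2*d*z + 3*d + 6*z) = d + 2*z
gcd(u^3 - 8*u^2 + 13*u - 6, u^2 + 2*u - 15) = 1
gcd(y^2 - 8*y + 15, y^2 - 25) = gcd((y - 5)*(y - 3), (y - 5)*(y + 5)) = y - 5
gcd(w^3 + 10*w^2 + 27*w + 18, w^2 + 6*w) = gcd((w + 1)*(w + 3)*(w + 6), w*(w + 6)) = w + 6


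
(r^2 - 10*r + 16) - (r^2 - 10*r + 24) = -8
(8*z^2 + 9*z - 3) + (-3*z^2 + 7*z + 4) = 5*z^2 + 16*z + 1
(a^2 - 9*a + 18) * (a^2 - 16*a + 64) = a^4 - 25*a^3 + 226*a^2 - 864*a + 1152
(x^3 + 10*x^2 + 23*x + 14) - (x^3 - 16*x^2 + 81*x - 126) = 26*x^2 - 58*x + 140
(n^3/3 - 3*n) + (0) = n^3/3 - 3*n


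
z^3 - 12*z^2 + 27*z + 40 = (z - 8)*(z - 5)*(z + 1)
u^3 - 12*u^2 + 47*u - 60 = (u - 5)*(u - 4)*(u - 3)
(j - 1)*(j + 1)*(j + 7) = j^3 + 7*j^2 - j - 7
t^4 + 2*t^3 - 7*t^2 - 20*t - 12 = (t - 3)*(t + 1)*(t + 2)^2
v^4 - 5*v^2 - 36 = (v - 3)*(v + 3)*(v - 2*I)*(v + 2*I)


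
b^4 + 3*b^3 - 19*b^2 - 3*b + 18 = (b - 3)*(b - 1)*(b + 1)*(b + 6)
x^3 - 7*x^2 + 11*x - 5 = (x - 5)*(x - 1)^2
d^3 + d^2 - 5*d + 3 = (d - 1)^2*(d + 3)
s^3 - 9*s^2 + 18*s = s*(s - 6)*(s - 3)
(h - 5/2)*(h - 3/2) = h^2 - 4*h + 15/4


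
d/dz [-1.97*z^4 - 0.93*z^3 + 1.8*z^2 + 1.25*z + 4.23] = -7.88*z^3 - 2.79*z^2 + 3.6*z + 1.25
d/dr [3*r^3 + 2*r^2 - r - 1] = 9*r^2 + 4*r - 1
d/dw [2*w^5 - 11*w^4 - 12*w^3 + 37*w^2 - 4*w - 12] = 10*w^4 - 44*w^3 - 36*w^2 + 74*w - 4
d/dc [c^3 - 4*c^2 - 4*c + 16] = 3*c^2 - 8*c - 4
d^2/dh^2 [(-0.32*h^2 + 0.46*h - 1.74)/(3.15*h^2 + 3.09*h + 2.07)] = (15.35814*h^3 - 91.07154*h^2 - 119.61432*h - 19.16298)/(31.255875*h^6 + 91.981575*h^5 + 151.84827*h^4 + 150.393699*h^3 + 99.786006*h^2 + 39.721023*h + 8.869743)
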